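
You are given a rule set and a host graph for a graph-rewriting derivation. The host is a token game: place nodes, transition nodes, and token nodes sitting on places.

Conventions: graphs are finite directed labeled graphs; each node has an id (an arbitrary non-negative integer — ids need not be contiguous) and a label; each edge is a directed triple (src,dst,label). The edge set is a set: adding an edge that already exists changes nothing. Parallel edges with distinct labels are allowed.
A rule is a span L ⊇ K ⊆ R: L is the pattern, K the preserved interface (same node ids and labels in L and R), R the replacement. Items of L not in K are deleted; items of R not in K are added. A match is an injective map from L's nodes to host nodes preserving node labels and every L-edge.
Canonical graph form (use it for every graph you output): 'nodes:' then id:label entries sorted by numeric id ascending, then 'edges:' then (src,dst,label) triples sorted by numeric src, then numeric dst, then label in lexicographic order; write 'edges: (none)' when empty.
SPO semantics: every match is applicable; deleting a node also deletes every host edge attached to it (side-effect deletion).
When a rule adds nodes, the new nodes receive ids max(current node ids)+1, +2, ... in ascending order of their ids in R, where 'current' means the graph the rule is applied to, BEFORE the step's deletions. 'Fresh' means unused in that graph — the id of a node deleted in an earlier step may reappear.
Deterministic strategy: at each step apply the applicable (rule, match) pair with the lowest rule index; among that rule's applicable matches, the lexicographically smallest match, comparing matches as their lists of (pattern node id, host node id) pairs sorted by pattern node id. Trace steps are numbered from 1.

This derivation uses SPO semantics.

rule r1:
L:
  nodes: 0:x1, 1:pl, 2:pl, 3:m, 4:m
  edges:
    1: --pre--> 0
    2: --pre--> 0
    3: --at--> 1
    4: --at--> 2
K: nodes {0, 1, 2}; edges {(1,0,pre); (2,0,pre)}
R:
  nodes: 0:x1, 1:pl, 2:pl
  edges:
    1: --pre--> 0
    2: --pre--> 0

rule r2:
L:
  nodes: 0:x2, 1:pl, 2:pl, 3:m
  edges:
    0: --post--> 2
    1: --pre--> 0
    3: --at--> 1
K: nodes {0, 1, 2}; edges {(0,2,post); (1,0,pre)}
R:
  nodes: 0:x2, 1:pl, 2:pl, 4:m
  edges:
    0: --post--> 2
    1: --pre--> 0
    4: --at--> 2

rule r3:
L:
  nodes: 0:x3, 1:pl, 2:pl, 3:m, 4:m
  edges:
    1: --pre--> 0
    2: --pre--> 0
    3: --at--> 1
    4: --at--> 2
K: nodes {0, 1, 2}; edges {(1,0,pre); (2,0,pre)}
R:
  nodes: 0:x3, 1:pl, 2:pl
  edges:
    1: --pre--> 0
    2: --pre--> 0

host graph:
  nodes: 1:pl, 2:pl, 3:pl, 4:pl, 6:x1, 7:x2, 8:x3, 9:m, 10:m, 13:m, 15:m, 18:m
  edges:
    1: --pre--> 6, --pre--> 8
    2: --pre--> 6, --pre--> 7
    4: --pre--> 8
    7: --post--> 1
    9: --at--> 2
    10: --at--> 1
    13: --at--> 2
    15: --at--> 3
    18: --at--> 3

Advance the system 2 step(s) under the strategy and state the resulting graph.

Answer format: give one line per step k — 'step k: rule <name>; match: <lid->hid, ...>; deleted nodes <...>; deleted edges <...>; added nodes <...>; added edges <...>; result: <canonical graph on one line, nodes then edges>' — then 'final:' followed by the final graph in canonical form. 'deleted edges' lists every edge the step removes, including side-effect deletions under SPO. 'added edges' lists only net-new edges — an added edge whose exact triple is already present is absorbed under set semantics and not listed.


step 1: rule r1; match: 0->6, 1->1, 2->2, 3->10, 4->9; deleted nodes 9, 10; deleted edges (9,2,at); (10,1,at); added nodes (none); added edges (none); result: nodes: 1:pl, 2:pl, 3:pl, 4:pl, 6:x1, 7:x2, 8:x3, 13:m, 15:m, 18:m edges: (1,6,pre); (1,8,pre); (2,6,pre); (2,7,pre); (4,8,pre); (7,1,post); (13,2,at); (15,3,at); (18,3,at)
step 2: rule r2; match: 0->7, 1->2, 2->1, 3->13; deleted nodes 13; deleted edges (13,2,at); added nodes 19; added edges (19,1,at); result: nodes: 1:pl, 2:pl, 3:pl, 4:pl, 6:x1, 7:x2, 8:x3, 15:m, 18:m, 19:m edges: (1,6,pre); (1,8,pre); (2,6,pre); (2,7,pre); (4,8,pre); (7,1,post); (15,3,at); (18,3,at); (19,1,at)
final:
nodes: 1:pl, 2:pl, 3:pl, 4:pl, 6:x1, 7:x2, 8:x3, 15:m, 18:m, 19:m
edges: (1,6,pre); (1,8,pre); (2,6,pre); (2,7,pre); (4,8,pre); (7,1,post); (15,3,at); (18,3,at); (19,1,at)


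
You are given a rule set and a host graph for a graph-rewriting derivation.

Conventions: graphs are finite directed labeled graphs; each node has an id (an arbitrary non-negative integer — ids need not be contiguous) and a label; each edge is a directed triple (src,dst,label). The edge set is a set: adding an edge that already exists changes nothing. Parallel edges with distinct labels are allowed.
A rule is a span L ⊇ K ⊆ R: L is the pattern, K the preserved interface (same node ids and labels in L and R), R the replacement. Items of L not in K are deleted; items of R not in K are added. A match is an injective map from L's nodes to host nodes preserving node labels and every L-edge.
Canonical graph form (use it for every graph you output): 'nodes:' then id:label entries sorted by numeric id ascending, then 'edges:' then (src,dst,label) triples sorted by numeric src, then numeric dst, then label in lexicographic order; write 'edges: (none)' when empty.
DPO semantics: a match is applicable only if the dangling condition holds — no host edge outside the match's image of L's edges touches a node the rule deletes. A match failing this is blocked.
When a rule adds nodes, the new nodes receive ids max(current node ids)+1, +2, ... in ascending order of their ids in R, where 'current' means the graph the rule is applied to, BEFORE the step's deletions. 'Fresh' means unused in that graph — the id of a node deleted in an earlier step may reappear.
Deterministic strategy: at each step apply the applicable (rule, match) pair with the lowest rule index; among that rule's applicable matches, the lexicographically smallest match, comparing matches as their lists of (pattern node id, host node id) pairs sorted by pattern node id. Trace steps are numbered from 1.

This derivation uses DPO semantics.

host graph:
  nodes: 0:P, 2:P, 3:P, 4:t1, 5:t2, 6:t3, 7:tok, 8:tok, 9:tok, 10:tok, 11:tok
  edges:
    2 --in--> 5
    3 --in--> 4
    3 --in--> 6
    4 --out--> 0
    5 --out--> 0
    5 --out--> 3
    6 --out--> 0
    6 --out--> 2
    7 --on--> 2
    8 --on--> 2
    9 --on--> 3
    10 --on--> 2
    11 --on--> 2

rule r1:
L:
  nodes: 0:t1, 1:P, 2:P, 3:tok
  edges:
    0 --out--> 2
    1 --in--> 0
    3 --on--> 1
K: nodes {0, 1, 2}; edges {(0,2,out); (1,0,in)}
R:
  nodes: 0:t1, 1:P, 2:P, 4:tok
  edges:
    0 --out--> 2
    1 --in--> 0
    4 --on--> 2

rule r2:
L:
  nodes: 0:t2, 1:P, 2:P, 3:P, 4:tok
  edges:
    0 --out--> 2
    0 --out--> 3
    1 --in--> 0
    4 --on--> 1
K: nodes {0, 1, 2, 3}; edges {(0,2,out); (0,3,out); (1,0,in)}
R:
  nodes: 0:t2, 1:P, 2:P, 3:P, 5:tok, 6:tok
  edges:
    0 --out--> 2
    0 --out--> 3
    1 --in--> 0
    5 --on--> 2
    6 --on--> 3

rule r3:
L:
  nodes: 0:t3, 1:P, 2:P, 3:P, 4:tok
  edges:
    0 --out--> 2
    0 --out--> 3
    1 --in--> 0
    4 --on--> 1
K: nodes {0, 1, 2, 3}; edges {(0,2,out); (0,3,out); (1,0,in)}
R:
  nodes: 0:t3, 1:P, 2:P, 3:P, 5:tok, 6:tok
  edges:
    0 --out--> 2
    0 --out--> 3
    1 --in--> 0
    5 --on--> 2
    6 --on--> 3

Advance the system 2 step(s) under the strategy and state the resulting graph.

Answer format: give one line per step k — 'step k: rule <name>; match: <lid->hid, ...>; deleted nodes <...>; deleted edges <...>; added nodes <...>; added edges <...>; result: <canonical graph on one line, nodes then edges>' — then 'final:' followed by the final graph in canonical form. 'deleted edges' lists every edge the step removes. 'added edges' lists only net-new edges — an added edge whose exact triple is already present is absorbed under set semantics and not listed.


step 1: rule r1; match: 0->4, 1->3, 2->0, 3->9; deleted nodes 9; deleted edges (9,3,on); added nodes 12; added edges (12,0,on); result: nodes: 0:P, 2:P, 3:P, 4:t1, 5:t2, 6:t3, 7:tok, 8:tok, 10:tok, 11:tok, 12:tok edges: (2,5,in); (3,4,in); (3,6,in); (4,0,out); (5,0,out); (5,3,out); (6,0,out); (6,2,out); (7,2,on); (8,2,on); (10,2,on); (11,2,on); (12,0,on)
step 2: rule r2; match: 0->5, 1->2, 2->0, 3->3, 4->7; deleted nodes 7; deleted edges (7,2,on); added nodes 13, 14; added edges (13,0,on); (14,3,on); result: nodes: 0:P, 2:P, 3:P, 4:t1, 5:t2, 6:t3, 8:tok, 10:tok, 11:tok, 12:tok, 13:tok, 14:tok edges: (2,5,in); (3,4,in); (3,6,in); (4,0,out); (5,0,out); (5,3,out); (6,0,out); (6,2,out); (8,2,on); (10,2,on); (11,2,on); (12,0,on); (13,0,on); (14,3,on)
final:
nodes: 0:P, 2:P, 3:P, 4:t1, 5:t2, 6:t3, 8:tok, 10:tok, 11:tok, 12:tok, 13:tok, 14:tok
edges: (2,5,in); (3,4,in); (3,6,in); (4,0,out); (5,0,out); (5,3,out); (6,0,out); (6,2,out); (8,2,on); (10,2,on); (11,2,on); (12,0,on); (13,0,on); (14,3,on)


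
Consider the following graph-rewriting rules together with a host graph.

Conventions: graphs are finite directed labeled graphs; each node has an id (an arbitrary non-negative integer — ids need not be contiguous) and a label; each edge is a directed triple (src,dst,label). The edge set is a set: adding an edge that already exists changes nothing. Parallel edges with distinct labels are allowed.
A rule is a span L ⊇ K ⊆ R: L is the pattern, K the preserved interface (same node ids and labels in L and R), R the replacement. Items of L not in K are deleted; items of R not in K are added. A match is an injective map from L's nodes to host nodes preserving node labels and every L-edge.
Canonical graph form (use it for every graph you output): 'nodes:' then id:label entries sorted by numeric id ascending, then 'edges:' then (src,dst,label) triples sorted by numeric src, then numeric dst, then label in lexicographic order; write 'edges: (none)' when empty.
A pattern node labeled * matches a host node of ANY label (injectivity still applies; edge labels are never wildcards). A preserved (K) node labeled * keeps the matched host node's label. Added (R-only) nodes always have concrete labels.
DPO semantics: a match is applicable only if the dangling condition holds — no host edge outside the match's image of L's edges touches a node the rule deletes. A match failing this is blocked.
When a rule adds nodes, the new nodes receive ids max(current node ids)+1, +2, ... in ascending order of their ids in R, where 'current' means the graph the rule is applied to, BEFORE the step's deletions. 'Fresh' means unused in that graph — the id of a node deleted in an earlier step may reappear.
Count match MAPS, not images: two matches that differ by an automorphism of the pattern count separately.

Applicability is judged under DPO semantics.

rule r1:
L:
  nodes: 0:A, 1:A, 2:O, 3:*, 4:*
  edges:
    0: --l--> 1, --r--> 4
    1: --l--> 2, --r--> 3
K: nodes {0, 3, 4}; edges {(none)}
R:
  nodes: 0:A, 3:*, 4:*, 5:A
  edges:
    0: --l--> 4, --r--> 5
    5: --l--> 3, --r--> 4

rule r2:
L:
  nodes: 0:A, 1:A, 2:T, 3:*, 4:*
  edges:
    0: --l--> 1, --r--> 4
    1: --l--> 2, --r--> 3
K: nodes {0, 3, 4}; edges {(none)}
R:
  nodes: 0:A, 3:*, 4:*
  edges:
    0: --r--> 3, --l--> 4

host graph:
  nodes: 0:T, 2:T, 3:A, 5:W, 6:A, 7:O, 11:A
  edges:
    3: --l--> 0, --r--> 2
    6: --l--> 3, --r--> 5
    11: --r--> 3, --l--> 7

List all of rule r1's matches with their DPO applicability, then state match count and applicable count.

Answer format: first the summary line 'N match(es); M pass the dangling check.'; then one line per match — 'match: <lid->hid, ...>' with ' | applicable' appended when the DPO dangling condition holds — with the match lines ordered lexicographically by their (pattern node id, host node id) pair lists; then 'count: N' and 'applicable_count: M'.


0 match(es); 0 pass the dangling check.
count: 0
applicable_count: 0


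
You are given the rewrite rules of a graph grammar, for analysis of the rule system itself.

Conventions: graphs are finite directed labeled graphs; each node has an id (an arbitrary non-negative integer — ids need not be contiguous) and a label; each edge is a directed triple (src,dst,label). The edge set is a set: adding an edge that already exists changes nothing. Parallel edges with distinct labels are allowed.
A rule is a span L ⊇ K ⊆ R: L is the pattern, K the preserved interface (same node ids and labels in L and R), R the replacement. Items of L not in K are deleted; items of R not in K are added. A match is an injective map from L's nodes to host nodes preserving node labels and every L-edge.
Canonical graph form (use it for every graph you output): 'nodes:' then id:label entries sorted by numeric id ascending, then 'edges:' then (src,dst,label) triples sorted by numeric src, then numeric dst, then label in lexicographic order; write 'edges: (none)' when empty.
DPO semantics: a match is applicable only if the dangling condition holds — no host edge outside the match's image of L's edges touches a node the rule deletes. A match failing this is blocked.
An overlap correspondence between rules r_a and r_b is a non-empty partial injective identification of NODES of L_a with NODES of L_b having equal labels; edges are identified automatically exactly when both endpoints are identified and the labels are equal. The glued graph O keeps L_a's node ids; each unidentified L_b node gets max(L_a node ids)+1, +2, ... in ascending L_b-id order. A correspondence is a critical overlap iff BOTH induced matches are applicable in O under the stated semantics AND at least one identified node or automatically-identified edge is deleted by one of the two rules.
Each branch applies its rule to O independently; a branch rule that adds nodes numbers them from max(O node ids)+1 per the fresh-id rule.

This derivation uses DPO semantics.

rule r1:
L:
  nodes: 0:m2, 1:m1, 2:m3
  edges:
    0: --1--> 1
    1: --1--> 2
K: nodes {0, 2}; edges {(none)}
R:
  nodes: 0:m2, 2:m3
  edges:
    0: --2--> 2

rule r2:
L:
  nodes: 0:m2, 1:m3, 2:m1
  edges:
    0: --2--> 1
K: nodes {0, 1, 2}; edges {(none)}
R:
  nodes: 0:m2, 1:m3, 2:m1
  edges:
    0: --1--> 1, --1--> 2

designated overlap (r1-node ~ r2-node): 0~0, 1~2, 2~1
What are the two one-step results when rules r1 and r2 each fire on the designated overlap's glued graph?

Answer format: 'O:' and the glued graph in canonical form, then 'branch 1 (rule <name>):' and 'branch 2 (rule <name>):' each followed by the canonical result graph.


O:
nodes: 0:m2, 1:m1, 2:m3
edges: (0,1,1); (0,2,2); (1,2,1)
branch 1 (rule r1):
nodes: 0:m2, 2:m3
edges: (0,2,2)
branch 2 (rule r2):
nodes: 0:m2, 1:m1, 2:m3
edges: (0,1,1); (0,2,1); (1,2,1)


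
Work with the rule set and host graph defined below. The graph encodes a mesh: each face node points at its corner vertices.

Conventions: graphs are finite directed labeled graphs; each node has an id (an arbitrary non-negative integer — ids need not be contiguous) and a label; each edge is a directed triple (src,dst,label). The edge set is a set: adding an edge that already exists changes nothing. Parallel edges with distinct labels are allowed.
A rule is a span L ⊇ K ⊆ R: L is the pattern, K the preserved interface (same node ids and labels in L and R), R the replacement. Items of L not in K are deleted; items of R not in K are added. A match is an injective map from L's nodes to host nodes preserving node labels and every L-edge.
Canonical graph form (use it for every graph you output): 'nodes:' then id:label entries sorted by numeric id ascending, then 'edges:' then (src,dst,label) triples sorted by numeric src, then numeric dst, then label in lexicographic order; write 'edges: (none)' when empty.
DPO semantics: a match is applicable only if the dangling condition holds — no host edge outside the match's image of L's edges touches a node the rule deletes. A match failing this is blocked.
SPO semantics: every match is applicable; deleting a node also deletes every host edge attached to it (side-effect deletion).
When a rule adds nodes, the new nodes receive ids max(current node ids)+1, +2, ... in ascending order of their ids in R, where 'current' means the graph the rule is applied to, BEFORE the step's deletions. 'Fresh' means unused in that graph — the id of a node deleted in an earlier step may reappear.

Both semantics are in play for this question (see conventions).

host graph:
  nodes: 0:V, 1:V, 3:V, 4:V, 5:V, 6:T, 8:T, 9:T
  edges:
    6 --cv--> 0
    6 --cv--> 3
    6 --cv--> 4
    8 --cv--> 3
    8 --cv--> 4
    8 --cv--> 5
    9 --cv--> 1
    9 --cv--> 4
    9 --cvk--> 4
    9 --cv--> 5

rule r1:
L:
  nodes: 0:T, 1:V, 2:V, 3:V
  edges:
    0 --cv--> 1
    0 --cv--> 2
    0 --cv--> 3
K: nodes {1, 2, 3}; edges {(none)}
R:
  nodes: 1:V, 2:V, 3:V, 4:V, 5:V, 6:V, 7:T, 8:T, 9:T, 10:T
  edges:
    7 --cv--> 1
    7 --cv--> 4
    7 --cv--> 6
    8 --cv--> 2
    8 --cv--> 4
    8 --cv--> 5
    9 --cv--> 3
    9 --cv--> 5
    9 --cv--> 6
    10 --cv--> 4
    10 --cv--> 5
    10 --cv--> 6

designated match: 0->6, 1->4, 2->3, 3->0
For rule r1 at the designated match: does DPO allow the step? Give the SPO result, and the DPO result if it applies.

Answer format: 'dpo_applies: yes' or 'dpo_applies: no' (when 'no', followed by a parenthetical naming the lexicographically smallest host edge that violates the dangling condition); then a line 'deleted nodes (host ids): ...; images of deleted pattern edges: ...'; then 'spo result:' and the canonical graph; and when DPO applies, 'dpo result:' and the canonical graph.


dpo_applies: yes
deleted nodes (host ids): 6; images of deleted pattern edges: (6,0,cv); (6,3,cv); (6,4,cv)
spo result:
nodes: 0:V, 1:V, 3:V, 4:V, 5:V, 8:T, 9:T, 10:V, 11:V, 12:V, 13:T, 14:T, 15:T, 16:T
edges: (8,3,cv); (8,4,cv); (8,5,cv); (9,1,cv); (9,4,cv); (9,4,cvk); (9,5,cv); (13,4,cv); (13,10,cv); (13,12,cv); (14,3,cv); (14,10,cv); (14,11,cv); (15,0,cv); (15,11,cv); (15,12,cv); (16,10,cv); (16,11,cv); (16,12,cv)
dpo result:
nodes: 0:V, 1:V, 3:V, 4:V, 5:V, 8:T, 9:T, 10:V, 11:V, 12:V, 13:T, 14:T, 15:T, 16:T
edges: (8,3,cv); (8,4,cv); (8,5,cv); (9,1,cv); (9,4,cv); (9,4,cvk); (9,5,cv); (13,4,cv); (13,10,cv); (13,12,cv); (14,3,cv); (14,10,cv); (14,11,cv); (15,0,cv); (15,11,cv); (15,12,cv); (16,10,cv); (16,11,cv); (16,12,cv)


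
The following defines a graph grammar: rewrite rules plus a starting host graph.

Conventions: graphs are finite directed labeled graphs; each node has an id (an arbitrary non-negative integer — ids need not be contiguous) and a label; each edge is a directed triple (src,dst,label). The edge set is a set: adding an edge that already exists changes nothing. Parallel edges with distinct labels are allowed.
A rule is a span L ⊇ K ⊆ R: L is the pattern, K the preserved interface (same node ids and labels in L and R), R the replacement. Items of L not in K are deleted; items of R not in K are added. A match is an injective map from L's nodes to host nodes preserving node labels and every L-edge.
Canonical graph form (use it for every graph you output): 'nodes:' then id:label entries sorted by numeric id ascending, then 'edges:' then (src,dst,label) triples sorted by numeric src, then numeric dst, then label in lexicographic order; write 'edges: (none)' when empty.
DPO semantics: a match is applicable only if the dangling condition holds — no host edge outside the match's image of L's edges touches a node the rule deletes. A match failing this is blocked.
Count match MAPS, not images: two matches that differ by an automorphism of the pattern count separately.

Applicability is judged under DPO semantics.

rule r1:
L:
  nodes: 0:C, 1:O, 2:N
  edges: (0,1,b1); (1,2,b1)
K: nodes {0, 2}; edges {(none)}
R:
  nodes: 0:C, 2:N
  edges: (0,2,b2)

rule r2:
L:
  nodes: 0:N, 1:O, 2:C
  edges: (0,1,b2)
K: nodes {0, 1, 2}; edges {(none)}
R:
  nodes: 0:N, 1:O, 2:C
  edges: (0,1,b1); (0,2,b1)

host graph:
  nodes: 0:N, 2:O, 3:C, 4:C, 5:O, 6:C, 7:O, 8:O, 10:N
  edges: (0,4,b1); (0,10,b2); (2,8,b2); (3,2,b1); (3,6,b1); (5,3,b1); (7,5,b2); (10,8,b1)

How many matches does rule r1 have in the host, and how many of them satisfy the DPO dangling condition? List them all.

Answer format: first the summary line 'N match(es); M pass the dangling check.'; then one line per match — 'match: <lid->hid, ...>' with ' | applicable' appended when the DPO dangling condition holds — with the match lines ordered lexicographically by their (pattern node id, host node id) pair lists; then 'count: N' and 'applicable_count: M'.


0 match(es); 0 pass the dangling check.
count: 0
applicable_count: 0


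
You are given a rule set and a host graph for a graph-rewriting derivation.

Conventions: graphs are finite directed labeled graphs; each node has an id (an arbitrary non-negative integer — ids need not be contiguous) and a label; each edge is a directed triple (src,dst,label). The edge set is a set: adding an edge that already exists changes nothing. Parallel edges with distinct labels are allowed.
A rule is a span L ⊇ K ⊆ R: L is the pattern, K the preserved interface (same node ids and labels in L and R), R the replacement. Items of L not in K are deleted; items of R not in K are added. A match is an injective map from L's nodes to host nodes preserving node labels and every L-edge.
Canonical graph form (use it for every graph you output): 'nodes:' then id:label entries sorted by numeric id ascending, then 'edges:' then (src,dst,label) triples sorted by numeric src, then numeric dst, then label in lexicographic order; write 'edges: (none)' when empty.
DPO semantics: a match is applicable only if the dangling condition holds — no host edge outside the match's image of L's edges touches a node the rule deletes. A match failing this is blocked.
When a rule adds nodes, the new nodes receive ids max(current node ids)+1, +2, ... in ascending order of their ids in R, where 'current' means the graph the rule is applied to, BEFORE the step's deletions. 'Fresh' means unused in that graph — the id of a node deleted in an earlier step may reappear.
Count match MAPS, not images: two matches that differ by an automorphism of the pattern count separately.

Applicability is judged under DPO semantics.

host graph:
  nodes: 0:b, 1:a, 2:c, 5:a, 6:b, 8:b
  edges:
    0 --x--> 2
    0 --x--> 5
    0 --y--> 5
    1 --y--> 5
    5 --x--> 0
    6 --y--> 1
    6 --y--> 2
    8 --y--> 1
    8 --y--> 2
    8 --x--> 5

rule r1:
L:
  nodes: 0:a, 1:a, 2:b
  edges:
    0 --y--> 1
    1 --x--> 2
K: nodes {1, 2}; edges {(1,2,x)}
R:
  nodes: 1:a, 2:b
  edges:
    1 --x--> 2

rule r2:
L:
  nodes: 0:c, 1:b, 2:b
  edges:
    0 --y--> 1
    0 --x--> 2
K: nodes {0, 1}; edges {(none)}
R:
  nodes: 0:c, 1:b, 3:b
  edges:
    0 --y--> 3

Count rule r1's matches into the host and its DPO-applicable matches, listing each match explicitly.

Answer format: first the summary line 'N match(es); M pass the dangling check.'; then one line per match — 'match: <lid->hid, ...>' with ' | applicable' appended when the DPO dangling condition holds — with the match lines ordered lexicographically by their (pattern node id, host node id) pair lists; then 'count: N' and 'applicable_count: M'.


1 match(es); 0 pass the dangling check.
match: 0->1, 1->5, 2->0
count: 1
applicable_count: 0


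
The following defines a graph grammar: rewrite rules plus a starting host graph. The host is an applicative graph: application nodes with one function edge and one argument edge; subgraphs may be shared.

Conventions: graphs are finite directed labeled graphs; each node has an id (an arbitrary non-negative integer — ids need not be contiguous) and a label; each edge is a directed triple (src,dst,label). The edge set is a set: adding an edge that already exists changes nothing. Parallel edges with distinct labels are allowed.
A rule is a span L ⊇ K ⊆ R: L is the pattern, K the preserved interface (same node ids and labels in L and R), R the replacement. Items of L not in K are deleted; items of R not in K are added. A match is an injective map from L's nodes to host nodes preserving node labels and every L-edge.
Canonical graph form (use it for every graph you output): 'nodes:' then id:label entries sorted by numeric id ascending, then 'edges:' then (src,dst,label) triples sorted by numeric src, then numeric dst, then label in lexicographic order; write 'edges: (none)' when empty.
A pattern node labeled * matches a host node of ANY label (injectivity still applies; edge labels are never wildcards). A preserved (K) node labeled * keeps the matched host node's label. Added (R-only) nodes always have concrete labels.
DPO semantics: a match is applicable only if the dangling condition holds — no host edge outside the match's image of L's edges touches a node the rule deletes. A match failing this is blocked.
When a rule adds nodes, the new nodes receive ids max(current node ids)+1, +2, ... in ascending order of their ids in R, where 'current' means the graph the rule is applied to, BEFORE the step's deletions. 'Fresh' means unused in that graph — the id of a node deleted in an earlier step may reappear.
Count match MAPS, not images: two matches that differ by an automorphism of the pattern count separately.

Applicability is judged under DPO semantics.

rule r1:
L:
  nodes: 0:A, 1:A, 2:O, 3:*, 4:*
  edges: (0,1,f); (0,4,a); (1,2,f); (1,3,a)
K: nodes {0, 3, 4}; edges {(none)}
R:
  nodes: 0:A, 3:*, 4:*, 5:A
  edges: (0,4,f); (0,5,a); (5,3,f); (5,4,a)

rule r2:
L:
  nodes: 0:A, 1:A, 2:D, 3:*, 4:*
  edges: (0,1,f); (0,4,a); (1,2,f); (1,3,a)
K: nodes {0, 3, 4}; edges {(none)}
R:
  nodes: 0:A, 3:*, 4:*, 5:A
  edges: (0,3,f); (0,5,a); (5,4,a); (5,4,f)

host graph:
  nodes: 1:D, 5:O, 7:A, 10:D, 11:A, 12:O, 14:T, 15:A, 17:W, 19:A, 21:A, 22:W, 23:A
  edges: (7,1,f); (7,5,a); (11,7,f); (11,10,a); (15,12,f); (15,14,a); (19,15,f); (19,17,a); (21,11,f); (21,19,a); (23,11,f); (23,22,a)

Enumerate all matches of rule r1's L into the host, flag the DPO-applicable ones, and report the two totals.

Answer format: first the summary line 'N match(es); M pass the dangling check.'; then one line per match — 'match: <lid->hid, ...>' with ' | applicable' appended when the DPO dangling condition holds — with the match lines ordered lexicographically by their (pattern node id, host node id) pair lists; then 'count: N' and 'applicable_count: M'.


1 match(es); 1 pass the dangling check.
match: 0->19, 1->15, 2->12, 3->14, 4->17 | applicable
count: 1
applicable_count: 1


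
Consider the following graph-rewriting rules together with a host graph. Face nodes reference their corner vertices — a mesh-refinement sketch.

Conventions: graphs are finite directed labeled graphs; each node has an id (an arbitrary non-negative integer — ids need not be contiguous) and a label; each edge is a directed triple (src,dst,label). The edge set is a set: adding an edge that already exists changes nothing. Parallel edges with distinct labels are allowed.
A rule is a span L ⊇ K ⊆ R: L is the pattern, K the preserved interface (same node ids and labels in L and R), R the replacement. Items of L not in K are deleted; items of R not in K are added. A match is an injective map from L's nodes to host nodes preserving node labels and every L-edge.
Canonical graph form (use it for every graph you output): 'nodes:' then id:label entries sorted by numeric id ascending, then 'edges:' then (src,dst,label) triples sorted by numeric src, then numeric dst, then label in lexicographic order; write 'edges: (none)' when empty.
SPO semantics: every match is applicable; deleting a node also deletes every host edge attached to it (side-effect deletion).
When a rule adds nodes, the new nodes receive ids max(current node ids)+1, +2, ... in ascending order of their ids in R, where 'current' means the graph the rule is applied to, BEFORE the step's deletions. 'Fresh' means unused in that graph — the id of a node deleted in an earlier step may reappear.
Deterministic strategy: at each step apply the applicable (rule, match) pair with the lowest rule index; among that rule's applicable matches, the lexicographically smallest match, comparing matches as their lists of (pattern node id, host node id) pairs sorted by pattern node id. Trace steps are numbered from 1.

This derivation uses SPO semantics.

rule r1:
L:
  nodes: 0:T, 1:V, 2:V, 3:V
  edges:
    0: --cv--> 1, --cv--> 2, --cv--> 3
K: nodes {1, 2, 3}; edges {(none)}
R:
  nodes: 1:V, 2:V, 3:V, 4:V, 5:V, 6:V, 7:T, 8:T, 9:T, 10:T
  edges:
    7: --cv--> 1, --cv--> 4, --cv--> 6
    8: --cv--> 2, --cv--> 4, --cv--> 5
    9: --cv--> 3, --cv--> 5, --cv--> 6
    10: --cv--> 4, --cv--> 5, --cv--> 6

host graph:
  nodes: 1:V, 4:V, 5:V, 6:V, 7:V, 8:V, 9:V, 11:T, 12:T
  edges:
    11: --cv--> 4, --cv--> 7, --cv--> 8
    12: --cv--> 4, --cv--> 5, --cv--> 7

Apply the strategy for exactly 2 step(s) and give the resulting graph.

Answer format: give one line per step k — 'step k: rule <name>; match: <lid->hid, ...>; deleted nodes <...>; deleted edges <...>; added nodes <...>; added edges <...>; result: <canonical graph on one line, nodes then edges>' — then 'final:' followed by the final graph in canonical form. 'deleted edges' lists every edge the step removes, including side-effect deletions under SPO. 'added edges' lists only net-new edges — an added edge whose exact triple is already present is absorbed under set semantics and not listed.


step 1: rule r1; match: 0->11, 1->4, 2->7, 3->8; deleted nodes 11; deleted edges (11,4,cv); (11,7,cv); (11,8,cv); added nodes 13, 14, 15, 16, 17, 18, 19; added edges (16,4,cv); (16,13,cv); (16,15,cv); (17,7,cv); (17,13,cv); (17,14,cv); (18,8,cv); (18,14,cv); (18,15,cv); (19,13,cv); (19,14,cv); (19,15,cv); result: nodes: 1:V, 4:V, 5:V, 6:V, 7:V, 8:V, 9:V, 12:T, 13:V, 14:V, 15:V, 16:T, 17:T, 18:T, 19:T edges: (12,4,cv); (12,5,cv); (12,7,cv); (16,4,cv); (16,13,cv); (16,15,cv); (17,7,cv); (17,13,cv); (17,14,cv); (18,8,cv); (18,14,cv); (18,15,cv); (19,13,cv); (19,14,cv); (19,15,cv)
step 2: rule r1; match: 0->12, 1->4, 2->5, 3->7; deleted nodes 12; deleted edges (12,4,cv); (12,5,cv); (12,7,cv); added nodes 20, 21, 22, 23, 24, 25, 26; added edges (23,4,cv); (23,20,cv); (23,22,cv); (24,5,cv); (24,20,cv); (24,21,cv); (25,7,cv); (25,21,cv); (25,22,cv); (26,20,cv); (26,21,cv); (26,22,cv); result: nodes: 1:V, 4:V, 5:V, 6:V, 7:V, 8:V, 9:V, 13:V, 14:V, 15:V, 16:T, 17:T, 18:T, 19:T, 20:V, 21:V, 22:V, 23:T, 24:T, 25:T, 26:T edges: (16,4,cv); (16,13,cv); (16,15,cv); (17,7,cv); (17,13,cv); (17,14,cv); (18,8,cv); (18,14,cv); (18,15,cv); (19,13,cv); (19,14,cv); (19,15,cv); (23,4,cv); (23,20,cv); (23,22,cv); (24,5,cv); (24,20,cv); (24,21,cv); (25,7,cv); (25,21,cv); (25,22,cv); (26,20,cv); (26,21,cv); (26,22,cv)
final:
nodes: 1:V, 4:V, 5:V, 6:V, 7:V, 8:V, 9:V, 13:V, 14:V, 15:V, 16:T, 17:T, 18:T, 19:T, 20:V, 21:V, 22:V, 23:T, 24:T, 25:T, 26:T
edges: (16,4,cv); (16,13,cv); (16,15,cv); (17,7,cv); (17,13,cv); (17,14,cv); (18,8,cv); (18,14,cv); (18,15,cv); (19,13,cv); (19,14,cv); (19,15,cv); (23,4,cv); (23,20,cv); (23,22,cv); (24,5,cv); (24,20,cv); (24,21,cv); (25,7,cv); (25,21,cv); (25,22,cv); (26,20,cv); (26,21,cv); (26,22,cv)


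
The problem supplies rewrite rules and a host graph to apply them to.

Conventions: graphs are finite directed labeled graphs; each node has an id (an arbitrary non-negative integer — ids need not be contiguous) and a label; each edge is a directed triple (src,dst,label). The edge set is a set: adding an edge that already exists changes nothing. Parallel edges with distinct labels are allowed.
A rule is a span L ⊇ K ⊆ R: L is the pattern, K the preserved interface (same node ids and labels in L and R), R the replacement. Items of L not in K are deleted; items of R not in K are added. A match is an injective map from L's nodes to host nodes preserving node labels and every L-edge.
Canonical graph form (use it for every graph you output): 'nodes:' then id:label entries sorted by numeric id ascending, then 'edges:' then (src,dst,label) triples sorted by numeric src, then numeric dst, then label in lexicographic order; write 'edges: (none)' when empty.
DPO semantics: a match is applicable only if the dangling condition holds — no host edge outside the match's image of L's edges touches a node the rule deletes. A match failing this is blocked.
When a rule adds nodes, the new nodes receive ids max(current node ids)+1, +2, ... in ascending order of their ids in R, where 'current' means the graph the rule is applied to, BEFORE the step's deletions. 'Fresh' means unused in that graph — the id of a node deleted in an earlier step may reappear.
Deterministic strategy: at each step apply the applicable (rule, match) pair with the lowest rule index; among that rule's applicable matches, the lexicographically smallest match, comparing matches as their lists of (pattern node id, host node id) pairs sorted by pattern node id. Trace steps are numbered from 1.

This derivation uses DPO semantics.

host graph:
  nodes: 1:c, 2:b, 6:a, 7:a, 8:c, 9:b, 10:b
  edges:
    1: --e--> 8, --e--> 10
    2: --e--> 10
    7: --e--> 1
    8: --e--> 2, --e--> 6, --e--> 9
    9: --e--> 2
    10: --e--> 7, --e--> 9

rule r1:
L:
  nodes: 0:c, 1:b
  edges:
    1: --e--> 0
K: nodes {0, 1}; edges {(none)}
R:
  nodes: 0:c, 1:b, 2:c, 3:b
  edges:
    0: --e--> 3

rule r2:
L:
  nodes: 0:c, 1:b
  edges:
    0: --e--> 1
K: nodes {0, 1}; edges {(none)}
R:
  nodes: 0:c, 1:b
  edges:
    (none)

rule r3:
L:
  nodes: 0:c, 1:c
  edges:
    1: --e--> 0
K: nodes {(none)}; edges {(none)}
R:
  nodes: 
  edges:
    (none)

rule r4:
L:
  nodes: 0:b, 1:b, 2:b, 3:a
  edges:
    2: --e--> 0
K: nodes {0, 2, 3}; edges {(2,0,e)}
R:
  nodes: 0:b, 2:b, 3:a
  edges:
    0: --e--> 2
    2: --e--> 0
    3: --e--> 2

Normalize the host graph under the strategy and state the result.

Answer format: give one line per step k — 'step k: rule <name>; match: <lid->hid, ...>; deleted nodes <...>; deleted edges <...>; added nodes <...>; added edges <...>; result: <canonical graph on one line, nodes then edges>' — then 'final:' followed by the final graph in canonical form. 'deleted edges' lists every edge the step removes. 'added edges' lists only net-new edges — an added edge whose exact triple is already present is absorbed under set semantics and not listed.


step 1: rule r2; match: 0->1, 1->10; deleted nodes (none); deleted edges (1,10,e); added nodes (none); added edges (none); result: nodes: 1:c, 2:b, 6:a, 7:a, 8:c, 9:b, 10:b edges: (1,8,e); (2,10,e); (7,1,e); (8,2,e); (8,6,e); (8,9,e); (9,2,e); (10,7,e); (10,9,e)
step 2: rule r2; match: 0->8, 1->2; deleted nodes (none); deleted edges (8,2,e); added nodes (none); added edges (none); result: nodes: 1:c, 2:b, 6:a, 7:a, 8:c, 9:b, 10:b edges: (1,8,e); (2,10,e); (7,1,e); (8,6,e); (8,9,e); (9,2,e); (10,7,e); (10,9,e)
step 3: rule r2; match: 0->8, 1->9; deleted nodes (none); deleted edges (8,9,e); added nodes (none); added edges (none); result: nodes: 1:c, 2:b, 6:a, 7:a, 8:c, 9:b, 10:b edges: (1,8,e); (2,10,e); (7,1,e); (8,6,e); (9,2,e); (10,7,e); (10,9,e)
final:
nodes: 1:c, 2:b, 6:a, 7:a, 8:c, 9:b, 10:b
edges: (1,8,e); (2,10,e); (7,1,e); (8,6,e); (9,2,e); (10,7,e); (10,9,e)


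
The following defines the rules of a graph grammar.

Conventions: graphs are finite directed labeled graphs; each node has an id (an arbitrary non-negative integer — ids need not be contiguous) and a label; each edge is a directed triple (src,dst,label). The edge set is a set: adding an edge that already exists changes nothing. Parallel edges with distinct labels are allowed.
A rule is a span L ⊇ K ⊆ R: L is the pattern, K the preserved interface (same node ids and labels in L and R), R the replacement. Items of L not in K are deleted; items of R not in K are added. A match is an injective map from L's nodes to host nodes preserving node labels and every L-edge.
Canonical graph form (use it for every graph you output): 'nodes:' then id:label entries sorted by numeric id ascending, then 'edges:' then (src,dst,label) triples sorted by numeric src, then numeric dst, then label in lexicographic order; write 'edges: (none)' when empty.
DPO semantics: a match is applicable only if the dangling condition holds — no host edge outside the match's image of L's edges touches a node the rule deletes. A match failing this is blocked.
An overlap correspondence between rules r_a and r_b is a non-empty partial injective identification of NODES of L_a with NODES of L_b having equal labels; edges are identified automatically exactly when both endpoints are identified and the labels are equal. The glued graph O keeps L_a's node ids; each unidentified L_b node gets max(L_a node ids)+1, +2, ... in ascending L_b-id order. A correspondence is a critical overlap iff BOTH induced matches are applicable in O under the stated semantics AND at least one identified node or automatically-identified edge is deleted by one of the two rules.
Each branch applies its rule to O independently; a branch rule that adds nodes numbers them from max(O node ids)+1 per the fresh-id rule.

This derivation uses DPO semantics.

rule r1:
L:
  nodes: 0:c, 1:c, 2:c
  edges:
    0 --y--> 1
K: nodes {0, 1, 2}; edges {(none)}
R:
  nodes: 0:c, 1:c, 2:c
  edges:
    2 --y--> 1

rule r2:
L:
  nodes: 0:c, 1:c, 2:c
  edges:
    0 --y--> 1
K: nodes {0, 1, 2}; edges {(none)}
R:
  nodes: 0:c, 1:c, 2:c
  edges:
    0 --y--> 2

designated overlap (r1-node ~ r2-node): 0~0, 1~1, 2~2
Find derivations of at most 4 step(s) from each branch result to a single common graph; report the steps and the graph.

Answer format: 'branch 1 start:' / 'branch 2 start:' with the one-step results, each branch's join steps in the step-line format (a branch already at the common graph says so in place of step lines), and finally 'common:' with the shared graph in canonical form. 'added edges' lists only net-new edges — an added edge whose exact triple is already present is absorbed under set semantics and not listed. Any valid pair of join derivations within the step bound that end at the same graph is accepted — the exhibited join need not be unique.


branch 1 start:
nodes: 0:c, 1:c, 2:c
edges: (2,1,y)
branch 2 start:
nodes: 0:c, 1:c, 2:c
edges: (0,2,y)
branch 1 step 1: rule r1; match: 0->2, 1->1, 2->0; deleted nodes (none); deleted edges (2,1,y); added nodes (none); added edges (0,1,y); result: nodes: 0:c, 1:c, 2:c edges: (0,1,y)
branch 2 step 1: rule r2; match: 0->0, 1->2, 2->1; deleted nodes (none); deleted edges (0,2,y); added nodes (none); added edges (0,1,y); result: nodes: 0:c, 1:c, 2:c edges: (0,1,y)
common:
nodes: 0:c, 1:c, 2:c
edges: (0,1,y)


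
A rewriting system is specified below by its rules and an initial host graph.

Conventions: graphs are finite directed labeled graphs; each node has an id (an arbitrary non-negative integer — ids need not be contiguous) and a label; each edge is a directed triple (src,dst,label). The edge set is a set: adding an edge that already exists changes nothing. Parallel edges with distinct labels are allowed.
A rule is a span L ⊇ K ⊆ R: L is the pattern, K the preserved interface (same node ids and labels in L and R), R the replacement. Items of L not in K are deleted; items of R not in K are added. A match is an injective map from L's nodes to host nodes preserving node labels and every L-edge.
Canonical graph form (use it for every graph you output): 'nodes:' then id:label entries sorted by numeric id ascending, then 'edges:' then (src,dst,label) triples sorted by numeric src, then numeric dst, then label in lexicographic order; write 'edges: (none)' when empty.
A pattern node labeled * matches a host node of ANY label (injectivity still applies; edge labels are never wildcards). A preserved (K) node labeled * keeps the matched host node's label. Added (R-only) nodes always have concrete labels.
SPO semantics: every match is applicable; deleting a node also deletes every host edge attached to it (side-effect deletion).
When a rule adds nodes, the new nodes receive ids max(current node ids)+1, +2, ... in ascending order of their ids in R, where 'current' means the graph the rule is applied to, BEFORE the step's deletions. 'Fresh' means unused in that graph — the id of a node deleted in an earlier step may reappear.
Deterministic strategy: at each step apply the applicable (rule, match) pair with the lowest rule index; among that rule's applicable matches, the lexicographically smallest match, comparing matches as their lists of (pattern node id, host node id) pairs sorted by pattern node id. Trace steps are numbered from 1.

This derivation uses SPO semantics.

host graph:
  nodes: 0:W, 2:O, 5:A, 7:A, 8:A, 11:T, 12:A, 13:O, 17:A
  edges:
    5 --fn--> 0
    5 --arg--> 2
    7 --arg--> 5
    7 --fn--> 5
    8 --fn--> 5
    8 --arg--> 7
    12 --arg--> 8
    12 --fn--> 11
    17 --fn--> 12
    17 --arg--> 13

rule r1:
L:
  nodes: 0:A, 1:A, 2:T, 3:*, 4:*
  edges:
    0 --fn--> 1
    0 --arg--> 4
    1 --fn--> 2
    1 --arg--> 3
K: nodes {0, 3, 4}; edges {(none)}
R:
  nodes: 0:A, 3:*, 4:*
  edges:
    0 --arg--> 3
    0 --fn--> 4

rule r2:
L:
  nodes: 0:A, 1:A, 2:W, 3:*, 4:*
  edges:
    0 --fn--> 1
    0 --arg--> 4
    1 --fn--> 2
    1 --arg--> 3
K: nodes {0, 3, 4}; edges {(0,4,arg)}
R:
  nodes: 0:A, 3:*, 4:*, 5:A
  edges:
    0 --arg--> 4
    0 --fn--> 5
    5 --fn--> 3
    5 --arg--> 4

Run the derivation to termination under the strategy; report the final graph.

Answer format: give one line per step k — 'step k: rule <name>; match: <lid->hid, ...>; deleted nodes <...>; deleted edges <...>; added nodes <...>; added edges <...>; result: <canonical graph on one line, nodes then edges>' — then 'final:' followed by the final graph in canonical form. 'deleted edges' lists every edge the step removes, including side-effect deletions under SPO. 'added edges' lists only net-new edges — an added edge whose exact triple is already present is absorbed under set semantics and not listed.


step 1: rule r1; match: 0->17, 1->12, 2->11, 3->8, 4->13; deleted nodes 11, 12; deleted edges (12,8,arg); (12,11,fn); (17,12,fn); (17,13,arg); added nodes (none); added edges (17,8,arg); (17,13,fn); result: nodes: 0:W, 2:O, 5:A, 7:A, 8:A, 13:O, 17:A edges: (5,0,fn); (5,2,arg); (7,5,arg); (7,5,fn); (8,5,fn); (8,7,arg); (17,8,arg); (17,13,fn)
step 2: rule r2; match: 0->8, 1->5, 2->0, 3->2, 4->7; deleted nodes 0, 5; deleted edges (5,0,fn); (5,2,arg); (7,5,arg); (7,5,fn); (8,5,fn); added nodes 18; added edges (8,18,fn); (18,2,fn); (18,7,arg); result: nodes: 2:O, 7:A, 8:A, 13:O, 17:A, 18:A edges: (8,7,arg); (8,18,fn); (17,8,arg); (17,13,fn); (18,2,fn); (18,7,arg)
final:
nodes: 2:O, 7:A, 8:A, 13:O, 17:A, 18:A
edges: (8,7,arg); (8,18,fn); (17,8,arg); (17,13,fn); (18,2,fn); (18,7,arg)
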